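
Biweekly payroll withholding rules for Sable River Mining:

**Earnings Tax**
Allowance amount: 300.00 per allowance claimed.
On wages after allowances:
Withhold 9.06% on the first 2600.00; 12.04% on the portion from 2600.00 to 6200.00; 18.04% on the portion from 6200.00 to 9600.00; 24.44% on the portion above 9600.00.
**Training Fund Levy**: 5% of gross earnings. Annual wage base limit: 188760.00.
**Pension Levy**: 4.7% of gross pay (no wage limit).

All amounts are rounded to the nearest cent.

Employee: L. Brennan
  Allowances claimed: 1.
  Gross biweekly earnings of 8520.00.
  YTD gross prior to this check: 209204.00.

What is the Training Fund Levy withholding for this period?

Training Fund Levy: YTD 209204.00 ≥ cap 188760.00 → 0.00

0.00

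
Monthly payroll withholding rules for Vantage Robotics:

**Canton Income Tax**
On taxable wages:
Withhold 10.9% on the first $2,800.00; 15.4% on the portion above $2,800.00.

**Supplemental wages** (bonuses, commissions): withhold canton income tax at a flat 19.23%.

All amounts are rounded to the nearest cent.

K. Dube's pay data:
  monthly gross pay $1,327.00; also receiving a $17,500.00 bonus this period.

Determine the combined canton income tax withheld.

Canton Income Tax: taxable = $1,327.00
  10.9% × $1,327.00 = $144.64
Supplemental (19.23% flat on bonus): 19.23% × $17,500.00 = $3,365.25
Total canton income tax: $144.64 + $3,365.25 = $3,509.89

$3,509.89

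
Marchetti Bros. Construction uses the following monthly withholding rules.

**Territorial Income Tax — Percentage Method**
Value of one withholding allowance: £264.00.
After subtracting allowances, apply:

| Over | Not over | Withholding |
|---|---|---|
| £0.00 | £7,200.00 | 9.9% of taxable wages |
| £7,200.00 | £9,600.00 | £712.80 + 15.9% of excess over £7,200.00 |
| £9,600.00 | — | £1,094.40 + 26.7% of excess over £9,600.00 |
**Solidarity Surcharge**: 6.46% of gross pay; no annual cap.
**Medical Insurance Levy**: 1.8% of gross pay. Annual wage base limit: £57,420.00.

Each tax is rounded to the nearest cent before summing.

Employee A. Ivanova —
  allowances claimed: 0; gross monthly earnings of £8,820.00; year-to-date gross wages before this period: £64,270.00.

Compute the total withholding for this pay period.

£1,540.15

Territorial Income Tax: taxable = £8,820.00
  £712.80 + 15.9% × (£8,820.00 − £7,200.00) = £712.80 + 15.9% × £1,620.00 = £970.38
Solidarity Surcharge: 6.46% × £8,820.00 = £569.77
Medical Insurance Levy: YTD £64,270.00 ≥ cap £57,420.00 → £0.00
Total: £970.38 + £569.77 + £0.00 = £1,540.15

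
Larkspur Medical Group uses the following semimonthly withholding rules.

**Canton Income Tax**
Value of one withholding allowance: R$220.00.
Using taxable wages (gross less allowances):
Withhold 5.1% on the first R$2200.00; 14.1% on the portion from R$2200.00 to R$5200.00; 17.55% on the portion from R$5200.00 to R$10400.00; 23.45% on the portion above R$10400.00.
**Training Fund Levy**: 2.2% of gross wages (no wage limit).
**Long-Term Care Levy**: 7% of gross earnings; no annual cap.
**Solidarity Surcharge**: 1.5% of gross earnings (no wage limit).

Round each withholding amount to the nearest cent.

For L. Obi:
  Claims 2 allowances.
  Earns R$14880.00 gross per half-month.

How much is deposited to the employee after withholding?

Canton Income Tax: taxable = R$14880.00 − 2×R$220.00 = R$14440.00
  R$1447.80 + 23.45% × (R$14440.00 − R$10400.00) = R$1447.80 + 23.45% × R$4040.00 = R$2395.18
Training Fund Levy: 2.2% × R$14880.00 = R$327.36
Long-Term Care Levy: 7% × R$14880.00 = R$1041.60
Solidarity Surcharge: 1.5% × R$14880.00 = R$223.20
Total withheld: R$2395.18 + R$327.36 + R$1041.60 + R$223.20 = R$3987.34
Net pay: R$14880.00 − R$3987.34 = R$10892.66

R$10892.66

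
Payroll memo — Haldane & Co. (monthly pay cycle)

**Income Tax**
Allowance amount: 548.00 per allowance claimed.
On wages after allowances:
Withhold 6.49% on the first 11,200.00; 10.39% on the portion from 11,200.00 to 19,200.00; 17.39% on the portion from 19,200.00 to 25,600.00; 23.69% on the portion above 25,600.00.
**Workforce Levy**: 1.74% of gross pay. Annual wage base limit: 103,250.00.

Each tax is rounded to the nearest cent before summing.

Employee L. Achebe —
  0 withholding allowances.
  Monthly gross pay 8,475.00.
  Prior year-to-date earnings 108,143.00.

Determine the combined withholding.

550.03

Income Tax: taxable = 8,475.00
  6.49% × 8,475.00 = 550.03
Workforce Levy: YTD 108,143.00 ≥ cap 103,250.00 → 0.00
Total: 550.03 + 0.00 = 550.03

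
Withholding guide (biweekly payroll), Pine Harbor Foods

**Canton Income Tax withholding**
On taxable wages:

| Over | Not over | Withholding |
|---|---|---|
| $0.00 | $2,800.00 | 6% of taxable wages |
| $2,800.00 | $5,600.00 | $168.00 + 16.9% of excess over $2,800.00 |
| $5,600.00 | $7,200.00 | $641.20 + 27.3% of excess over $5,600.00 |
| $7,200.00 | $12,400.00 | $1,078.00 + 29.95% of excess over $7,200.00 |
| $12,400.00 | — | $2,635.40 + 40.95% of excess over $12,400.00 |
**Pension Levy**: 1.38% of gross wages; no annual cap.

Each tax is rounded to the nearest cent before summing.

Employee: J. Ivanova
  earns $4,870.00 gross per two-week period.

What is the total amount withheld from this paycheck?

Canton Income Tax: taxable = $4,870.00
  $168.00 + 16.9% × ($4,870.00 − $2,800.00) = $168.00 + 16.9% × $2,070.00 = $517.83
Pension Levy: 1.38% × $4,870.00 = $67.21
Total: $517.83 + $67.21 = $585.04

$585.04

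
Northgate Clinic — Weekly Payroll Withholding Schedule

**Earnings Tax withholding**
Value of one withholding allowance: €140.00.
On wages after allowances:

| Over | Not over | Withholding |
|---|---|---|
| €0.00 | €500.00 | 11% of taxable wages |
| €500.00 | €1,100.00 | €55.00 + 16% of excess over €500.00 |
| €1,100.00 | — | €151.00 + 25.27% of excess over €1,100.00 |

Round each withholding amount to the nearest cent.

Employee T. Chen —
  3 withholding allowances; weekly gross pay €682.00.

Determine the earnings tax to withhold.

Earnings Tax: taxable = €682.00 − 3×€140.00 = €262.00
  11% × €262.00 = €28.82

€28.82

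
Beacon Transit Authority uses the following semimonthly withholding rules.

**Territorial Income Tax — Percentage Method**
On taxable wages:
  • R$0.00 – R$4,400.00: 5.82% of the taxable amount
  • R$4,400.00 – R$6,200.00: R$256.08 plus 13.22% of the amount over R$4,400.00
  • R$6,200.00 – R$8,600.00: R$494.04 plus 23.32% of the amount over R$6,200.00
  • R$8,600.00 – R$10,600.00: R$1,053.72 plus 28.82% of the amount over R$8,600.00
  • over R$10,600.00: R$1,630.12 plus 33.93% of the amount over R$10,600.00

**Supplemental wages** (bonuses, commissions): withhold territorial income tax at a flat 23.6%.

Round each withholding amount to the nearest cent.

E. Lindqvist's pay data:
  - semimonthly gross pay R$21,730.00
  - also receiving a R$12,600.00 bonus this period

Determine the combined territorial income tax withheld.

R$8,380.13

Territorial Income Tax: taxable = R$21,730.00
  R$1,630.12 + 33.93% × (R$21,730.00 − R$10,600.00) = R$1,630.12 + 33.93% × R$11,130.00 = R$5,406.53
Supplemental (23.6% flat on bonus): 23.6% × R$12,600.00 = R$2,973.60
Total territorial income tax: R$5,406.53 + R$2,973.60 = R$8,380.13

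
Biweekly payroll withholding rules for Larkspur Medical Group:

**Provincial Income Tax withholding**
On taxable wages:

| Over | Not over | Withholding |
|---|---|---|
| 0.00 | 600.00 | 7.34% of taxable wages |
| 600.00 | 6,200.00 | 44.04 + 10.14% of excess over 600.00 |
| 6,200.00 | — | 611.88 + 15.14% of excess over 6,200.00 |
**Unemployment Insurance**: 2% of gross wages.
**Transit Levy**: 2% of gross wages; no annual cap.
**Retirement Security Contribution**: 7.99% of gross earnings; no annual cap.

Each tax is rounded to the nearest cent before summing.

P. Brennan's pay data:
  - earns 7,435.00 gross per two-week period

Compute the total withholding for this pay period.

1,690.32

Provincial Income Tax: taxable = 7,435.00
  611.88 + 15.14% × (7,435.00 − 6,200.00) = 611.88 + 15.14% × 1,235.00 = 798.86
Unemployment Insurance: 2% × 7,435.00 = 148.70
Transit Levy: 2% × 7,435.00 = 148.70
Retirement Security Contribution: 7.99% × 7,435.00 = 594.06
Total: 798.86 + 148.70 + 148.70 + 594.06 = 1,690.32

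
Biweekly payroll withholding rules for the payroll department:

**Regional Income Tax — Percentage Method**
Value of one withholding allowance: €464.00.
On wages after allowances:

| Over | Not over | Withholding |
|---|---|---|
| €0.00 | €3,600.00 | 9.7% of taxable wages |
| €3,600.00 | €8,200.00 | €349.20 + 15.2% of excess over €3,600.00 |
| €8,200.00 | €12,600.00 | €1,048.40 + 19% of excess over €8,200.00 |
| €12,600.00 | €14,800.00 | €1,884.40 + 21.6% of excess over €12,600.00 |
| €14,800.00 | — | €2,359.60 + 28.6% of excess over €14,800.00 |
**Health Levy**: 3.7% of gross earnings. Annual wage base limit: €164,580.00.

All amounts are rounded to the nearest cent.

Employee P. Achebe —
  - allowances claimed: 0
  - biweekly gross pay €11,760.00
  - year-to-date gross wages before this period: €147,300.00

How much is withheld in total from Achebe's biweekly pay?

€2,159.92

Regional Income Tax: taxable = €11,760.00
  €1,048.40 + 19% × (€11,760.00 − €8,200.00) = €1,048.40 + 19% × €3,560.00 = €1,724.80
Health Levy: 3.7% × €11,760.00 = €435.12
Total: €1,724.80 + €435.12 = €2,159.92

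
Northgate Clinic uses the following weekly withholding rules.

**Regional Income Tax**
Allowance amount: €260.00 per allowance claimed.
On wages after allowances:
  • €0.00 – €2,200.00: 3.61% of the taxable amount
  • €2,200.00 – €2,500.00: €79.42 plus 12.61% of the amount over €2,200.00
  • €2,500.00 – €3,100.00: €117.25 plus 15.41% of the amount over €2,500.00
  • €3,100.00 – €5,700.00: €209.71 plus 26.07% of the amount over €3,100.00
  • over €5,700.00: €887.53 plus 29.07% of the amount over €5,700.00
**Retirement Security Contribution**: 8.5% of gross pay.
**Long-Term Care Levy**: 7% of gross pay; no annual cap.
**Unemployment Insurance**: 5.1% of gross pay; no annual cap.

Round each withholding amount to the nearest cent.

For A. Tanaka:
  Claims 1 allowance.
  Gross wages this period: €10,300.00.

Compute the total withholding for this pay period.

€4,270.97

Regional Income Tax: taxable = €10,300.00 − 1×€260.00 = €10,040.00
  €887.53 + 29.07% × (€10,040.00 − €5,700.00) = €887.53 + 29.07% × €4,340.00 = €2,149.17
Retirement Security Contribution: 8.5% × €10,300.00 = €875.50
Long-Term Care Levy: 7% × €10,300.00 = €721.00
Unemployment Insurance: 5.1% × €10,300.00 = €525.30
Total: €2,149.17 + €875.50 + €721.00 + €525.30 = €4,270.97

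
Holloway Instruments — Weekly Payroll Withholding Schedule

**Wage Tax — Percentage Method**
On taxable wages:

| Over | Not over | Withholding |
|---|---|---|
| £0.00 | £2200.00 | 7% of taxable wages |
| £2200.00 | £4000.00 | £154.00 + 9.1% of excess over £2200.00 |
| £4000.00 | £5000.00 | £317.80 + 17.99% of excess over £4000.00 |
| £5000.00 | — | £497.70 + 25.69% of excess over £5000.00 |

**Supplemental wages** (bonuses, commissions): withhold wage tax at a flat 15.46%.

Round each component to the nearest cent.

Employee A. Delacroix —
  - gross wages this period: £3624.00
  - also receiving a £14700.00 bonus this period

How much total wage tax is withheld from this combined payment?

£2556.20

Wage Tax: taxable = £3624.00
  £154.00 + 9.1% × (£3624.00 − £2200.00) = £154.00 + 9.1% × £1424.00 = £283.58
Supplemental (15.46% flat on bonus): 15.46% × £14700.00 = £2272.62
Total wage tax: £283.58 + £2272.62 = £2556.20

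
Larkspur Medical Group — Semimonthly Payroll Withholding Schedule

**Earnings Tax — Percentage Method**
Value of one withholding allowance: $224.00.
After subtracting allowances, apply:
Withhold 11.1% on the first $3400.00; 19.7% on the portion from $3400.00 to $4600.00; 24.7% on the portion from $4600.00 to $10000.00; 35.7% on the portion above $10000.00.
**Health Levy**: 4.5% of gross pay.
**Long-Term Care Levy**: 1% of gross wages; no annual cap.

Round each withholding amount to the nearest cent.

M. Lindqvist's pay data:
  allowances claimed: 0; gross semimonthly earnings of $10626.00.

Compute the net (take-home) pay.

Earnings Tax: taxable = $10626.00
  $1947.60 + 35.7% × ($10626.00 − $10000.00) = $1947.60 + 35.7% × $626.00 = $2171.08
Health Levy: 4.5% × $10626.00 = $478.17
Long-Term Care Levy: 1% × $10626.00 = $106.26
Total withheld: $2171.08 + $478.17 + $106.26 = $2755.51
Net pay: $10626.00 − $2755.51 = $7870.49

$7870.49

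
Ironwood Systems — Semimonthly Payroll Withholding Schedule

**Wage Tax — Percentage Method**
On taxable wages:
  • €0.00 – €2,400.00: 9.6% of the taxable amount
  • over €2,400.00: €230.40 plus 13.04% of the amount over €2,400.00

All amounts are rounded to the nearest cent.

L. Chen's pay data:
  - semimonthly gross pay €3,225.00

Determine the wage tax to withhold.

Wage Tax: taxable = €3,225.00
  €230.40 + 13.04% × (€3,225.00 − €2,400.00) = €230.40 + 13.04% × €825.00 = €337.98

€337.98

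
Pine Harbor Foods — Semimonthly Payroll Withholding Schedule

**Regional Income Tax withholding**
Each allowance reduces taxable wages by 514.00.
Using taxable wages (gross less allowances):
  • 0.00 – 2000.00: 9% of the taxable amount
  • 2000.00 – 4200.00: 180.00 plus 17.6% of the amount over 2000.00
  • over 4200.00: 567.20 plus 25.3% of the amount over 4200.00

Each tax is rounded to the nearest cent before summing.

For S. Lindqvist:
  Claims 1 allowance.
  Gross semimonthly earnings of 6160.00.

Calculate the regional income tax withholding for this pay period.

933.04

Regional Income Tax: taxable = 6160.00 − 1×514.00 = 5646.00
  567.20 + 25.3% × (5646.00 − 4200.00) = 567.20 + 25.3% × 1446.00 = 933.04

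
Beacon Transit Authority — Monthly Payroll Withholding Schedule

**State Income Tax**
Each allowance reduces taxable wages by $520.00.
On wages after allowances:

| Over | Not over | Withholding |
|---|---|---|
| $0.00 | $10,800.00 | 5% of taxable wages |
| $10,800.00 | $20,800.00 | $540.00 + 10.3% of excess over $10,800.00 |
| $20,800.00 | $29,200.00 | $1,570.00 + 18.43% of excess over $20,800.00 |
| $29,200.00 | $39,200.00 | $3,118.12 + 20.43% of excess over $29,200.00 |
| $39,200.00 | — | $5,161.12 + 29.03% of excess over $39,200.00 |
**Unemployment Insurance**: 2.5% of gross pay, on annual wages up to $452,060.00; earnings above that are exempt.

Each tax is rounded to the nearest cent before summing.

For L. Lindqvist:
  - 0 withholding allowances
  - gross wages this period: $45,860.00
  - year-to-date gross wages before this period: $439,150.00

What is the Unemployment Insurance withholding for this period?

$322.75

Unemployment Insurance: cap $452,060.00 − YTD $439,150.00 = $12,910.00 subject; 2.5% × $12,910.00 = $322.75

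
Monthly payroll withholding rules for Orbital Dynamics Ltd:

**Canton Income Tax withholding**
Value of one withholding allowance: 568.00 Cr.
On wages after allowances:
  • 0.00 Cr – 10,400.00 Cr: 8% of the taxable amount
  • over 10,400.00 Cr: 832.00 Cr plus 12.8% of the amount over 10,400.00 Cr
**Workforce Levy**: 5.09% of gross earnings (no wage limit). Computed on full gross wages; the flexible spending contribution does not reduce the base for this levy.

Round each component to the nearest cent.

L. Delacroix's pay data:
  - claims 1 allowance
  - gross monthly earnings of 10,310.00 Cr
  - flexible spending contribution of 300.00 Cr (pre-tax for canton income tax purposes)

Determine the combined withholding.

1,280.14 Cr

Canton Income Tax: taxable = 10,310.00 Cr − 300.00 Cr − 1×568.00 Cr = 9,442.00 Cr
  8% × 9,442.00 Cr = 755.36 Cr
Workforce Levy: 5.09% × 10,310.00 Cr = 524.78 Cr
Total: 755.36 Cr + 524.78 Cr = 1,280.14 Cr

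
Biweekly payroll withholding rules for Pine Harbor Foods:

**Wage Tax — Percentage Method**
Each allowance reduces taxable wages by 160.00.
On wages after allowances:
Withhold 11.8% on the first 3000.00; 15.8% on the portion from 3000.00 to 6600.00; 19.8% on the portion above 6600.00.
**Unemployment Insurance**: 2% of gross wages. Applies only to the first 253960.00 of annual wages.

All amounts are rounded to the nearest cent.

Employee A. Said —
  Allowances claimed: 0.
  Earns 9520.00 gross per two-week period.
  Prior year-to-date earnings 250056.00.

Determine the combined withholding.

1579.04

Wage Tax: taxable = 9520.00
  922.80 + 19.8% × (9520.00 − 6600.00) = 922.80 + 19.8% × 2920.00 = 1500.96
Unemployment Insurance: cap 253960.00 − YTD 250056.00 = 3904.00 subject; 2% × 3904.00 = 78.08
Total: 1500.96 + 78.08 = 1579.04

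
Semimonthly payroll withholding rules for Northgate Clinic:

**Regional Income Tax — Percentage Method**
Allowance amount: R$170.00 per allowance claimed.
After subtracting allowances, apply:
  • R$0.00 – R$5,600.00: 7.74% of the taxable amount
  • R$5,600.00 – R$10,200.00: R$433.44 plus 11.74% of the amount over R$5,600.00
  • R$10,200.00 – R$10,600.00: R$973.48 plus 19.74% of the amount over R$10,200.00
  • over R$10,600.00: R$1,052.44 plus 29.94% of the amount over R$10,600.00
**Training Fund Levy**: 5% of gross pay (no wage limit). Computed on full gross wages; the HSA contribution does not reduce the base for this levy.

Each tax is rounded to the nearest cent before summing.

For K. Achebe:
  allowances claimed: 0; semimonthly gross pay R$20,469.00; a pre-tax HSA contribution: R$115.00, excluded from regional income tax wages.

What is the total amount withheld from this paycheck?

R$4,996.24

Regional Income Tax: taxable = R$20,469.00 − R$115.00 = R$20,354.00
  R$1,052.44 + 29.94% × (R$20,354.00 − R$10,600.00) = R$1,052.44 + 29.94% × R$9,754.00 = R$3,972.79
Training Fund Levy: 5% × R$20,469.00 = R$1,023.45
Total: R$3,972.79 + R$1,023.45 = R$4,996.24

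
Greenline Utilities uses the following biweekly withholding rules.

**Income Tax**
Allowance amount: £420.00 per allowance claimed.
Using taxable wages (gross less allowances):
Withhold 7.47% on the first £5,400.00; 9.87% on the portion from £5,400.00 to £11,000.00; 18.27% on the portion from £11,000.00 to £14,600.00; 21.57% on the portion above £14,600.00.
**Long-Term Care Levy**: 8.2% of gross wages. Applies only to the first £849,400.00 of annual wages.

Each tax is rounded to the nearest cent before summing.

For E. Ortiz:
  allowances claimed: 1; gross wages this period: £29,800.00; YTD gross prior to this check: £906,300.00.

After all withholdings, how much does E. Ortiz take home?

Income Tax: taxable = £29,800.00 − 1×£420.00 = £29,380.00
  £1,613.82 + 21.57% × (£29,380.00 − £14,600.00) = £1,613.82 + 21.57% × £14,780.00 = £4,801.87
Long-Term Care Levy: YTD £906,300.00 ≥ cap £849,400.00 → £0.00
Total withheld: £4,801.87 + £0.00 = £4,801.87
Net pay: £29,800.00 − £4,801.87 = £24,998.13

£24,998.13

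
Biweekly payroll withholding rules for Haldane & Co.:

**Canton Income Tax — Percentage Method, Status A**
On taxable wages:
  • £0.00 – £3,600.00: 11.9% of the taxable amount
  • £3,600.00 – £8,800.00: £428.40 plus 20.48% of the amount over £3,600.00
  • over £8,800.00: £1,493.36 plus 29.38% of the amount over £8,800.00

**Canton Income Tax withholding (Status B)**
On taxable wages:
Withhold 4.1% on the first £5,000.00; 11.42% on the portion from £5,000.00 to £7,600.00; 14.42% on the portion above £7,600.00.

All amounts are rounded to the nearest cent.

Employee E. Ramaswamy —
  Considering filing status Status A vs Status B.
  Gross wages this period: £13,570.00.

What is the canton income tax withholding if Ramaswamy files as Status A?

£2,894.79

Canton Income Tax (Status A): taxable = £13,570.00
  £1,493.36 + 29.38% × (£13,570.00 − £8,800.00) = £1,493.36 + 29.38% × £4,770.00 = £2,894.79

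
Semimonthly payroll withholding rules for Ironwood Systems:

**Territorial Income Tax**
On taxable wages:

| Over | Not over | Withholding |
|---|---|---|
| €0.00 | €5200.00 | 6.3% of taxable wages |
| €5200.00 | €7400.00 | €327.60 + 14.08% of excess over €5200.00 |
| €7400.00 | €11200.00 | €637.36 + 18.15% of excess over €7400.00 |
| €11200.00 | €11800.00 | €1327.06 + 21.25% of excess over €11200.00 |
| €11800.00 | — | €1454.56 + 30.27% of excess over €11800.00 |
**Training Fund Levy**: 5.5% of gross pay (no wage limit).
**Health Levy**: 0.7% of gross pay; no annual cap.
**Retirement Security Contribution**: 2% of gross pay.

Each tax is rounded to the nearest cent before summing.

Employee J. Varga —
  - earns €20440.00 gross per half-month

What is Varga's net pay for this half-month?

Territorial Income Tax: taxable = €20440.00
  €1454.56 + 30.27% × (€20440.00 − €11800.00) = €1454.56 + 30.27% × €8640.00 = €4069.89
Training Fund Levy: 5.5% × €20440.00 = €1124.20
Health Levy: 0.7% × €20440.00 = €143.08
Retirement Security Contribution: 2% × €20440.00 = €408.80
Total withheld: €4069.89 + €1124.20 + €143.08 + €408.80 = €5745.97
Net pay: €20440.00 − €5745.97 = €14694.03

€14694.03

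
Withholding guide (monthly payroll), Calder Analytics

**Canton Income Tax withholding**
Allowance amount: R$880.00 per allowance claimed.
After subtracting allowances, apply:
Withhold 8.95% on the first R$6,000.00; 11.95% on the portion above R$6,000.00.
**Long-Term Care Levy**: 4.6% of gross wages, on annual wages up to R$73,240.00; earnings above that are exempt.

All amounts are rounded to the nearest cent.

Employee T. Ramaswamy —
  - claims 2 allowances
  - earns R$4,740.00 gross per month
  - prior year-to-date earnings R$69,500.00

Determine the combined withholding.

Canton Income Tax: taxable = R$4,740.00 − 2×R$880.00 = R$2,980.00
  8.95% × R$2,980.00 = R$266.71
Long-Term Care Levy: cap R$73,240.00 − YTD R$69,500.00 = R$3,740.00 subject; 4.6% × R$3,740.00 = R$172.04
Total: R$266.71 + R$172.04 = R$438.75

R$438.75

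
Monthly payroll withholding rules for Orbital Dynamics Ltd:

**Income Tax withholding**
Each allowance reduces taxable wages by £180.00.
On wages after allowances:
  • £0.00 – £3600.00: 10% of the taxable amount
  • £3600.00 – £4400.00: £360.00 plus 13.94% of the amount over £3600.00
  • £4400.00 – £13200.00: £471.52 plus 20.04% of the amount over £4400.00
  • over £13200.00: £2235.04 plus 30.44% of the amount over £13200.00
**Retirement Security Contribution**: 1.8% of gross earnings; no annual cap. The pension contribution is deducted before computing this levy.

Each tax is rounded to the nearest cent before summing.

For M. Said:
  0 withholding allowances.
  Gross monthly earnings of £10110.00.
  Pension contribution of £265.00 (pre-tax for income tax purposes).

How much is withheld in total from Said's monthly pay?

Income Tax: taxable = £10110.00 − £265.00 = £9845.00
  £471.52 + 20.04% × (£9845.00 − £4400.00) = £471.52 + 20.04% × £5445.00 = £1562.70
Retirement Security Contribution: 1.8% × £9845.00 = £177.21
Total: £1562.70 + £177.21 = £1739.91

£1739.91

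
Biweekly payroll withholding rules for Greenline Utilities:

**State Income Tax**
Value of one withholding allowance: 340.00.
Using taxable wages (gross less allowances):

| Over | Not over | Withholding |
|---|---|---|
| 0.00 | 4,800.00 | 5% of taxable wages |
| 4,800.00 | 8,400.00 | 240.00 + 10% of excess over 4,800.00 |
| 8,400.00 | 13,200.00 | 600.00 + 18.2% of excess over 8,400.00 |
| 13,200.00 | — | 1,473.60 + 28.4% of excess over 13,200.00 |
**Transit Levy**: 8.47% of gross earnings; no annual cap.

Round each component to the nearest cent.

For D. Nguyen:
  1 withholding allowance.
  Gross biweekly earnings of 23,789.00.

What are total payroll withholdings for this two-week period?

State Income Tax: taxable = 23,789.00 − 1×340.00 = 23,449.00
  1,473.60 + 28.4% × (23,449.00 − 13,200.00) = 1,473.60 + 28.4% × 10,249.00 = 4,384.32
Transit Levy: 8.47% × 23,789.00 = 2,014.93
Total: 4,384.32 + 2,014.93 = 6,399.25

6,399.25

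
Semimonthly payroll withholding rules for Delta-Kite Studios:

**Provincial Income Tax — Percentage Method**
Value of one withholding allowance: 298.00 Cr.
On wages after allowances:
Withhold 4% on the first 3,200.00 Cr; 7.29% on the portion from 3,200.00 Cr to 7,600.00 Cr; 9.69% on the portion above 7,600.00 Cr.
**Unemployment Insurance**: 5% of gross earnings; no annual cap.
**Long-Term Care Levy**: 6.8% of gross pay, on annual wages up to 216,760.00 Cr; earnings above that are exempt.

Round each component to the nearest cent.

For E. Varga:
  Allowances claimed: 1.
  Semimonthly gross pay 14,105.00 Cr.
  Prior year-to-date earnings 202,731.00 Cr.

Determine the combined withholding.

Provincial Income Tax: taxable = 14,105.00 Cr − 1×298.00 Cr = 13,807.00 Cr
  448.76 Cr + 9.69% × (13,807.00 Cr − 7,600.00 Cr) = 448.76 Cr + 9.69% × 6,207.00 Cr = 1,050.22 Cr
Unemployment Insurance: 5% × 14,105.00 Cr = 705.25 Cr
Long-Term Care Levy: cap 216,760.00 Cr − YTD 202,731.00 Cr = 14,029.00 Cr subject; 6.8% × 14,029.00 Cr = 953.97 Cr
Total: 1,050.22 Cr + 705.25 Cr + 953.97 Cr = 2,709.44 Cr

2,709.44 Cr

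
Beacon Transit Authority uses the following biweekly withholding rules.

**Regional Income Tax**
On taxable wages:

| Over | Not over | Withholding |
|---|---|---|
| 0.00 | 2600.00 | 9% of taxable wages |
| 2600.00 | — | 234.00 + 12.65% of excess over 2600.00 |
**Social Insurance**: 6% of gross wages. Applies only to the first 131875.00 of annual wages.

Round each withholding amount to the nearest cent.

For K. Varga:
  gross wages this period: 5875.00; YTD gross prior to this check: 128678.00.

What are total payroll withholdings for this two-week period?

Regional Income Tax: taxable = 5875.00
  234.00 + 12.65% × (5875.00 − 2600.00) = 234.00 + 12.65% × 3275.00 = 648.29
Social Insurance: cap 131875.00 − YTD 128678.00 = 3197.00 subject; 6% × 3197.00 = 191.82
Total: 648.29 + 191.82 = 840.11

840.11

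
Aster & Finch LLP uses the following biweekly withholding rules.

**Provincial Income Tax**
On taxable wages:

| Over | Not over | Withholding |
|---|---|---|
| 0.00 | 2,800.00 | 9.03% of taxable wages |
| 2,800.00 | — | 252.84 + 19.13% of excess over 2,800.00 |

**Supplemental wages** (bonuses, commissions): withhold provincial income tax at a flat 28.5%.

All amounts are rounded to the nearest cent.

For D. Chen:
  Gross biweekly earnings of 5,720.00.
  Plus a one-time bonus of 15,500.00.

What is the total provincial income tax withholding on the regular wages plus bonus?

Provincial Income Tax: taxable = 5,720.00
  252.84 + 19.13% × (5,720.00 − 2,800.00) = 252.84 + 19.13% × 2,920.00 = 811.44
Supplemental (28.5% flat on bonus): 28.5% × 15,500.00 = 4,417.50
Total provincial income tax: 811.44 + 4,417.50 = 5,228.94

5,228.94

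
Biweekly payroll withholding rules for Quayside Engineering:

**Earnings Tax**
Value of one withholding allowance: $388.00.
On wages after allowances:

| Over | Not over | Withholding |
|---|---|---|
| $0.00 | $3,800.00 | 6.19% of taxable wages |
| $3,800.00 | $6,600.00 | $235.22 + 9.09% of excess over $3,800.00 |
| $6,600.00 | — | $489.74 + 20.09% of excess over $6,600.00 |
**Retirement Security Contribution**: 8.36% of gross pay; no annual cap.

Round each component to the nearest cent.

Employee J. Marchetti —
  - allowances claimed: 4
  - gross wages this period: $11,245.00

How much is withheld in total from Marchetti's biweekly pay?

$2,051.20

Earnings Tax: taxable = $11,245.00 − 4×$388.00 = $9,693.00
  $489.74 + 20.09% × ($9,693.00 − $6,600.00) = $489.74 + 20.09% × $3,093.00 = $1,111.12
Retirement Security Contribution: 8.36% × $11,245.00 = $940.08
Total: $1,111.12 + $940.08 = $2,051.20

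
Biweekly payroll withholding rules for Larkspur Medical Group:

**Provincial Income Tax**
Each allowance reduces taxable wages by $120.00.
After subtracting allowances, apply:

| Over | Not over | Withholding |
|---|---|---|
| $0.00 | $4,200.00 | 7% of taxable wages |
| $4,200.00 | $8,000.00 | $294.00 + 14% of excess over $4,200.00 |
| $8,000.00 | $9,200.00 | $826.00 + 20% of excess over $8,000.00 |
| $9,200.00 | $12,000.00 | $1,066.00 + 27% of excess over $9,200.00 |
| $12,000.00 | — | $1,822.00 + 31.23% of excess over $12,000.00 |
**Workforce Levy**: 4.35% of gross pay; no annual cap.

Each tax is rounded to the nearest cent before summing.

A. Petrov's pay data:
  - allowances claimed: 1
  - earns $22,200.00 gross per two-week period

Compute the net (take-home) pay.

$16,264.32

Provincial Income Tax: taxable = $22,200.00 − 1×$120.00 = $22,080.00
  $1,822.00 + 31.23% × ($22,080.00 − $12,000.00) = $1,822.00 + 31.23% × $10,080.00 = $4,969.98
Workforce Levy: 4.35% × $22,200.00 = $965.70
Total withheld: $4,969.98 + $965.70 = $5,935.68
Net pay: $22,200.00 − $5,935.68 = $16,264.32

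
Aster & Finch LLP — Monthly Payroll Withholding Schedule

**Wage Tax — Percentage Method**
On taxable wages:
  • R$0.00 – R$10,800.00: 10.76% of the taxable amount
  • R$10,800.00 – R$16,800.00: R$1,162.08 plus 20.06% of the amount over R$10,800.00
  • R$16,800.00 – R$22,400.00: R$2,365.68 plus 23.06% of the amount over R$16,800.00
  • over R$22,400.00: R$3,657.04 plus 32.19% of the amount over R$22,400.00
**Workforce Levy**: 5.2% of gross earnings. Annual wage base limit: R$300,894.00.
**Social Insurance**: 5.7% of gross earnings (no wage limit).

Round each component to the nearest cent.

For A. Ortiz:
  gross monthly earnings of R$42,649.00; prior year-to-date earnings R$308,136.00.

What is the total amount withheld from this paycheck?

Wage Tax: taxable = R$42,649.00
  R$3,657.04 + 32.19% × (R$42,649.00 − R$22,400.00) = R$3,657.04 + 32.19% × R$20,249.00 = R$10,175.19
Workforce Levy: YTD R$308,136.00 ≥ cap R$300,894.00 → R$0.00
Social Insurance: 5.7% × R$42,649.00 = R$2,430.99
Total: R$10,175.19 + R$0.00 + R$2,430.99 = R$12,606.18

R$12,606.18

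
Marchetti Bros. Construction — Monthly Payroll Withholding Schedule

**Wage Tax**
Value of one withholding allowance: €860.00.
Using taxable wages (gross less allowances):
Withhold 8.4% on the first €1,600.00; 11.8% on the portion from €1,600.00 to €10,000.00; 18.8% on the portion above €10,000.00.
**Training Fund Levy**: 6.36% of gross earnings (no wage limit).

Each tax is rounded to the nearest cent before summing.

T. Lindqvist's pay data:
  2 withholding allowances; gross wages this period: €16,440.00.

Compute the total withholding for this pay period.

€3,058.54

Wage Tax: taxable = €16,440.00 − 2×€860.00 = €14,720.00
  €1,125.60 + 18.8% × (€14,720.00 − €10,000.00) = €1,125.60 + 18.8% × €4,720.00 = €2,012.96
Training Fund Levy: 6.36% × €16,440.00 = €1,045.58
Total: €2,012.96 + €1,045.58 = €3,058.54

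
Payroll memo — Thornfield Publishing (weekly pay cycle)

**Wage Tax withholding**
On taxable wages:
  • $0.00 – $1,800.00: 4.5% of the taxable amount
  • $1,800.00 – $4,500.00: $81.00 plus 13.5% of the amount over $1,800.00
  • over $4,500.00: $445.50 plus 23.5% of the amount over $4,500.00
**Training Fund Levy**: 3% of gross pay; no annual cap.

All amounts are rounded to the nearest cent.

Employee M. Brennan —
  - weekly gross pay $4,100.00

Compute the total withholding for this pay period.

$514.50

Wage Tax: taxable = $4,100.00
  $81.00 + 13.5% × ($4,100.00 − $1,800.00) = $81.00 + 13.5% × $2,300.00 = $391.50
Training Fund Levy: 3% × $4,100.00 = $123.00
Total: $391.50 + $123.00 = $514.50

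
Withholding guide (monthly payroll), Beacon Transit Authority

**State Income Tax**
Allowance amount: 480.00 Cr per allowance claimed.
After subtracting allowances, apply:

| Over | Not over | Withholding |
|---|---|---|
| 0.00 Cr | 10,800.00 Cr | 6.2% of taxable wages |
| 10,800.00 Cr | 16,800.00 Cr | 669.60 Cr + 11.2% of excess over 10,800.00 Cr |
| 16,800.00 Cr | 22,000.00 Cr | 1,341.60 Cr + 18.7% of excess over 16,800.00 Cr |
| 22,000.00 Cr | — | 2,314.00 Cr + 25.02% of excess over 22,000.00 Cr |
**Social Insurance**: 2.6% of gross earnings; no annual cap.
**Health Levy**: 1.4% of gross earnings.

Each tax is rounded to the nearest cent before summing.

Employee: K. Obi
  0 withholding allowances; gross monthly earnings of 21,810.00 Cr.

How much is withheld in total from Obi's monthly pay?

3,150.87 Cr

State Income Tax: taxable = 21,810.00 Cr
  1,341.60 Cr + 18.7% × (21,810.00 Cr − 16,800.00 Cr) = 1,341.60 Cr + 18.7% × 5,010.00 Cr = 2,278.47 Cr
Social Insurance: 2.6% × 21,810.00 Cr = 567.06 Cr
Health Levy: 1.4% × 21,810.00 Cr = 305.34 Cr
Total: 2,278.47 Cr + 567.06 Cr + 305.34 Cr = 3,150.87 Cr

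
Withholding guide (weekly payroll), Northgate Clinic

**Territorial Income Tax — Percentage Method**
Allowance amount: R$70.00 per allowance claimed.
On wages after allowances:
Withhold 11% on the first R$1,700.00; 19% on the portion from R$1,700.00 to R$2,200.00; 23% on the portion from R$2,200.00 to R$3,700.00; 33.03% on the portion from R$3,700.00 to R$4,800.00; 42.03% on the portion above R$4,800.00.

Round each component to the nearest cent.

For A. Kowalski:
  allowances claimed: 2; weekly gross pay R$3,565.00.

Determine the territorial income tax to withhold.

R$563.75

Territorial Income Tax: taxable = R$3,565.00 − 2×R$70.00 = R$3,425.00
  R$282.00 + 23% × (R$3,425.00 − R$2,200.00) = R$282.00 + 23% × R$1,225.00 = R$563.75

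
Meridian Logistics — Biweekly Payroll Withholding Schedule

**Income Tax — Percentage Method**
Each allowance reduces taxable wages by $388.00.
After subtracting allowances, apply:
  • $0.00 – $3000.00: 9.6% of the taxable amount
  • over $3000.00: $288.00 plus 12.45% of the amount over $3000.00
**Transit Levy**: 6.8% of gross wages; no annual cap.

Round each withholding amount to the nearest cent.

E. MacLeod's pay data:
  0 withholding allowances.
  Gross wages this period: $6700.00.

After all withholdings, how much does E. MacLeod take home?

$5495.75

Income Tax: taxable = $6700.00
  $288.00 + 12.45% × ($6700.00 − $3000.00) = $288.00 + 12.45% × $3700.00 = $748.65
Transit Levy: 6.8% × $6700.00 = $455.60
Total withheld: $748.65 + $455.60 = $1204.25
Net pay: $6700.00 − $1204.25 = $5495.75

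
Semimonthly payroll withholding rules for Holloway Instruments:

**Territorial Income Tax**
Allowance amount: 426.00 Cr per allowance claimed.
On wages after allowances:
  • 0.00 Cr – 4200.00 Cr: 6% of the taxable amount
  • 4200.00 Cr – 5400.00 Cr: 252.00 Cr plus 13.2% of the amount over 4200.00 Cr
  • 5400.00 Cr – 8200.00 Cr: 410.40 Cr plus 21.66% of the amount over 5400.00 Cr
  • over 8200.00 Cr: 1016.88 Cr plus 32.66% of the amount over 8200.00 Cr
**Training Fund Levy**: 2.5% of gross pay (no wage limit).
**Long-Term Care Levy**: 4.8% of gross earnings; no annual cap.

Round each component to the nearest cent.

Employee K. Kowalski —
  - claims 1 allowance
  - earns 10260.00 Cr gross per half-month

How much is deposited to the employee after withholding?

7960.48 Cr

Territorial Income Tax: taxable = 10260.00 Cr − 1×426.00 Cr = 9834.00 Cr
  1016.88 Cr + 32.66% × (9834.00 Cr − 8200.00 Cr) = 1016.88 Cr + 32.66% × 1634.00 Cr = 1550.54 Cr
Training Fund Levy: 2.5% × 10260.00 Cr = 256.50 Cr
Long-Term Care Levy: 4.8% × 10260.00 Cr = 492.48 Cr
Total withheld: 1550.54 Cr + 256.50 Cr + 492.48 Cr = 2299.52 Cr
Net pay: 10260.00 Cr − 2299.52 Cr = 7960.48 Cr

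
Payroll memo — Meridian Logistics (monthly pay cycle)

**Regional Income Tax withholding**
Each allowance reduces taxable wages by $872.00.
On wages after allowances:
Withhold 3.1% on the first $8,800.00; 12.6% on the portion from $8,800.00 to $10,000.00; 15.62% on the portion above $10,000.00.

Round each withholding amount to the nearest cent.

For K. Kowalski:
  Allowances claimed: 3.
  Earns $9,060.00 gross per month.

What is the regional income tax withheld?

$199.76

Regional Income Tax: taxable = $9,060.00 − 3×$872.00 = $6,444.00
  3.1% × $6,444.00 = $199.76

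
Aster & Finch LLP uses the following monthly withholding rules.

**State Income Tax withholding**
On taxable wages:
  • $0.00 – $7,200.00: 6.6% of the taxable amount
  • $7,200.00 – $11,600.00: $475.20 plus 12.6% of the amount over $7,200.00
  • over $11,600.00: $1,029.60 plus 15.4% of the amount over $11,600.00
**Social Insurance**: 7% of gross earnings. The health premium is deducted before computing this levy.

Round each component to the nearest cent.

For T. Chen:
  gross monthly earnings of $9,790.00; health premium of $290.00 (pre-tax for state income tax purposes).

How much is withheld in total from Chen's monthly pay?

State Income Tax: taxable = $9,790.00 − $290.00 = $9,500.00
  $475.20 + 12.6% × ($9,500.00 − $7,200.00) = $475.20 + 12.6% × $2,300.00 = $765.00
Social Insurance: 7% × $9,500.00 = $665.00
Total: $765.00 + $665.00 = $1,430.00

$1,430.00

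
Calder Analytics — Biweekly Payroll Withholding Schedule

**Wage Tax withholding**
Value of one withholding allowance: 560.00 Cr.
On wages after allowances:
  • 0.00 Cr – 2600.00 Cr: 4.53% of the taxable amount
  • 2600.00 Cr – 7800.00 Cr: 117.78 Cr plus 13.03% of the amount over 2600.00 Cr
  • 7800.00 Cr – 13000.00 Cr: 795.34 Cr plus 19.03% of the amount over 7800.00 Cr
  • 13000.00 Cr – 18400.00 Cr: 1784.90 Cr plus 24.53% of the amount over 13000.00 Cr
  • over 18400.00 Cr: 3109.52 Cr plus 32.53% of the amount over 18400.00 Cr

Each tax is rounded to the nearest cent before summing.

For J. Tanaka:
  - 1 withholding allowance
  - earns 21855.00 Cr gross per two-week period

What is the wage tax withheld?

Wage Tax: taxable = 21855.00 Cr − 1×560.00 Cr = 21295.00 Cr
  3109.52 Cr + 32.53% × (21295.00 Cr − 18400.00 Cr) = 3109.52 Cr + 32.53% × 2895.00 Cr = 4051.26 Cr

4051.26 Cr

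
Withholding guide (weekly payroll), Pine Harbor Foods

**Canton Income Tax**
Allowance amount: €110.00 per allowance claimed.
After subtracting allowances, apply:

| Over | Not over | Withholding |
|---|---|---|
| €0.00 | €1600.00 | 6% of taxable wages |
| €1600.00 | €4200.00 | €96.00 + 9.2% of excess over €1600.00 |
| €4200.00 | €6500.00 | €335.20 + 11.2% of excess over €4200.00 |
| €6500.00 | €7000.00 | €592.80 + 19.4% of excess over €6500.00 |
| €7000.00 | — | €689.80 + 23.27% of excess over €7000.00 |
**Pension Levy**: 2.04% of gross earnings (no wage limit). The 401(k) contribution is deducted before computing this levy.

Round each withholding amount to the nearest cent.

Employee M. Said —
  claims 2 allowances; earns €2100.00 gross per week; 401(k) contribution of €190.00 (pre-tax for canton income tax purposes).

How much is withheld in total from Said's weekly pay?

€143.24

Canton Income Tax: taxable = €2100.00 − €190.00 − 2×€110.00 = €1690.00
  €96.00 + 9.2% × (€1690.00 − €1600.00) = €96.00 + 9.2% × €90.00 = €104.28
Pension Levy: 2.04% × €1910.00 = €38.96
Total: €104.28 + €38.96 = €143.24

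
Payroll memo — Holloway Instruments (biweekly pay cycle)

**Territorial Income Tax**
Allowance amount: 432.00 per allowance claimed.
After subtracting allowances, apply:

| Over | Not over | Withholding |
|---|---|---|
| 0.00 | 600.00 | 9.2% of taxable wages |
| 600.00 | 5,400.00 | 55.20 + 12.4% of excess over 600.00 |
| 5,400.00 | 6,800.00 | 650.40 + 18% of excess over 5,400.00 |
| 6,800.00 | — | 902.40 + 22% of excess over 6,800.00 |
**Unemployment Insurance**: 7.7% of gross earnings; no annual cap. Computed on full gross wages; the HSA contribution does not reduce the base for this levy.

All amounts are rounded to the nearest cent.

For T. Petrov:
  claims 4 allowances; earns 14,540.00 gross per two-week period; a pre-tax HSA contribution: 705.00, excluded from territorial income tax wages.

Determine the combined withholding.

3,189.52

Territorial Income Tax: taxable = 14,540.00 − 705.00 − 4×432.00 = 12,107.00
  902.40 + 22% × (12,107.00 − 6,800.00) = 902.40 + 22% × 5,307.00 = 2,069.94
Unemployment Insurance: 7.7% × 14,540.00 = 1,119.58
Total: 2,069.94 + 1,119.58 = 3,189.52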